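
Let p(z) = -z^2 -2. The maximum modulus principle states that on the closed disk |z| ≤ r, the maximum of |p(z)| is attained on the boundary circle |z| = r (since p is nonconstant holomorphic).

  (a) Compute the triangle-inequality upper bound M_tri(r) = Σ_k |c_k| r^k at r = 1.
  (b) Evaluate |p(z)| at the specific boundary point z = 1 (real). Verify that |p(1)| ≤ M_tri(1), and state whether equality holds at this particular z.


Coefficients: c_0 = -2, c_1 = 0, c_2 = -1. Radius r = 1.
Part (a). Triangle bound: M_tri(r) = Σ_k |c_k| r^k
  = |-2|·1^0 + |0|·1^1 + |-1|·1^2
  = 2 + 0 + 1 = 3.
This bounds M(r) := max_{|z|=r} |p(z)| from above; equality holds iff all terms c_k z^k can be made to align in phase at a single z on |z|=r.
Part (b). At z = 1 (real, on the circle |z| = r):
  p(1) = (-2)·1^0 + (0)·1^1 + (-1)·1^2 = -3.
  |p(1)| = 3.
Since all nonzero coefficients share the same sign, |p(1)| = 3 = M_tri(1); the triangle bound is attained at z = 1, so in fact M(r) = 3.

M_tri(1) = 3; |p(1)| = 3; equality at z=1: yes.


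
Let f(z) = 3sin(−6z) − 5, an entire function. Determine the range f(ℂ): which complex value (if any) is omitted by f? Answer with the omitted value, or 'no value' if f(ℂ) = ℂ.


Little Picard bounds the complement of f(ℂ) to at most one point.
sin is entire and surjective onto ℂ: for every w ∈ ℂ, sin(ζ) = w has a solution ζ ∈ ℂ (e.g., via the complex inverse arcsin). With ζ = −6z this gives z = ζ/(-6). Then 3·sin(−6z) takes every value in 3·ℂ = ℂ, and adding -5 is a bijection of ℂ. So f is surjective and omits no value. (Note: only on the real line is sin bounded by [−1, 1].)

Omitted value: no value.


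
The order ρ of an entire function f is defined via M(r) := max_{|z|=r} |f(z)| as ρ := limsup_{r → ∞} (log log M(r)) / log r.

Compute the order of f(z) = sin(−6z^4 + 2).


Write sin(w) = (e^{iw} ± e^{−iw})/(2 or 2i), so |sin(w)| ≤ e^{|w|}. With w = −6z^4 + 2, |w| ≤ 6r^4 + 2 on |z|=r, giving M(r) ≤ e^{6r^4 + 2} and ρ ≤ 4. For the lower bound, choose z on |z|=r with -6z^4 purely imaginary of modulus 6r^4; then |sin(−6z^4 + 2)| grows like e^{6r^4}/2, so ρ ≥ 4. Hence ρ = 4.
Therefore ρ = 4.

Order ρ = 4.


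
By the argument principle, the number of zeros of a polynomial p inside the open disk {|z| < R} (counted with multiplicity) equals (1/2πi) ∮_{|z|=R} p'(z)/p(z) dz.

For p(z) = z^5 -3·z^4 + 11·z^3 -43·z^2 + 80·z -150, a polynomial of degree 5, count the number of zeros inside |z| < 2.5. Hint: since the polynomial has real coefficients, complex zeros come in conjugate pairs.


The zeros of p are: (-1 + 3i), (-1 - 3i), (1 + 2i), (1 - 2i), 3.
Their magnitudes are: 3.162, 3.162, 2.236, 2.236, 3.
Zeros with |z| < R = 2.5: (1 + 2i), (1 - 2i).
Count = 2.
By the argument principle, (1/2πi) ∮_{|z|=R} p'(z)/p(z) dz equals exactly this count.

Number of zeros inside |z| < 2.5: 2.


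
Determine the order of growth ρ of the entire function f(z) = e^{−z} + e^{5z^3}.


Each summand is entire of order 1 and 3 respectively (as in the single-exponential case). The order of a sum is at most the max of the orders, so ρ ≤ 3. For the lower bound: on |z|=r choose arg z so that 5z^3 is real positive; then |e^{5z^3}| = e^{5r^3} while |e^{-1z}| ≤ e^{1r^1} = o(e^{5r^3}). So |f| ≥ e^{5r^3}(1 − o(1)) and ρ ≥ 3. Hence ρ = max(1, 3) = 3.
Therefore ρ = 3.

Order ρ = 3.


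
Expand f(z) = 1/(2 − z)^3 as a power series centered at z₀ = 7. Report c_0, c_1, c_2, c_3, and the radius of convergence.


Let w = z − z₀, so z = z₀ + w.
Then 2 − z = 2 − (z₀ + w) = (2 − z₀) − w = -5 − w.
f(z) = 1/(-5 − w)^3 = (1/(-5)^3) · (1 − w/(-5))^{−3}.
By the binomial series (1−u)^{−3} = Σ_{n≥0} C(n+2, 2) u^n for |u|<1, with u = w/(-5):
  c_n = C(n+2, 2) / (-5)^(n+3).
  c_0 = 1/(-5)^3 = -1/125.
  c_1 = 3/(-5)^4 = 3/625.
  c_2 = 6/(-5)^5 = -6/3125.
  c_3 = 10/(-5)^6 = 2/3125.
The series is valid for |w/d| < 1, i.e. |z − z₀| < |d|.
Radius of convergence: R = |2 − z₀| = |-5| = 5 (distance from z₀ to the singularity z = 2).

c_0 = -1/125, c_1 = 3/625, c_2 = -6/3125, c_3 = 2/3125; R = 5.


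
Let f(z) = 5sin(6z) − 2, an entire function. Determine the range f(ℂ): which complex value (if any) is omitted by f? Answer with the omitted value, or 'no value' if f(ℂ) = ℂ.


Little Picard bounds the complement of f(ℂ) to at most one point.
sin is entire and surjective onto ℂ: for every w ∈ ℂ, sin(ζ) = w has a solution ζ ∈ ℂ (e.g., via the complex inverse arcsin). With ζ = 6z this gives z = ζ/(6). Then 5·sin(6z) takes every value in 5·ℂ = ℂ, and adding -2 is a bijection of ℂ. So f is surjective and omits no value. (Note: only on the real line is sin bounded by [−1, 1].)

Omitted value: no value.


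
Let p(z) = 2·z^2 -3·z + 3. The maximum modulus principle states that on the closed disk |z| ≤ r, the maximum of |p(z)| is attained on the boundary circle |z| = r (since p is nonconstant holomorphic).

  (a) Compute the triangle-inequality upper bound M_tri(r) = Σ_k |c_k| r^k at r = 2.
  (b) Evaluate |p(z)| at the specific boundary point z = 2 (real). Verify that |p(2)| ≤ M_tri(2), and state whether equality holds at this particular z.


Coefficients: c_0 = 3, c_1 = -3, c_2 = 2. Radius r = 2.
Part (a). Triangle bound: M_tri(r) = Σ_k |c_k| r^k
  = |3|·2^0 + |-3|·2^1 + |2|·2^2
  = 3 + 6 + 8 = 17.
This bounds M(r) := max_{|z|=r} |p(z)| from above; equality holds iff all terms c_k z^k can be made to align in phase at a single z on |z|=r.
Part (b). At z = 2 (real, on the circle |z| = r):
  p(2) = (3)·2^0 + (-3)·2^1 + (2)·2^2 = 5.
  |p(2)| = 5.
Check: |p(2)| = 5 ≤ 17 = M_tri(2). ✓ Equality does not hold at z = 2 (the coefficients have mixed signs, so the terms do not all align in phase there).

M_tri(2) = 17; |p(2)| = 5; equality at z=2: no.


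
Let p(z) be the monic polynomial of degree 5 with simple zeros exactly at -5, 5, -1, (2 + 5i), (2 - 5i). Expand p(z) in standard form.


The polynomial is p(z) = ∏_{α ∈ S} (z − α), where S = {-5, 5, -1, (2 + 5i), (2 - 5i)}.
Expanding the product yields: p(z) = z^5 -3·z^4 + 104·z^2 -625·z -725.
Note conjugate pairs combine to real quadratics: (z − (2+5i))(z − (2−5i)) = z² − 4z + 29.
The resulting polynomial has degree 5 and real coefficients as required.

p(z) = z^5 -3·z^4 + 104·z^2 -625·z -725.


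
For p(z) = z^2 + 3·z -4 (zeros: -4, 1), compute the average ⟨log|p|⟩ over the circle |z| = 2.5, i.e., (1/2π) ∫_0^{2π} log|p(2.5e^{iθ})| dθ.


Zeros: -4, 1; r = 2.5.
Inside |z| < r: 1. Outside (|z| ≥ r): -4.
p(0) = -4, so log|p(0)| = log(4) = 1.3863.
Apply Jensen: I(r) = log|p(0)| + Σ_k log(r/|z_k|), summed over zeros inside |z| < r.
  log(r/|z_k|) for z_k = 1: log(2.5/1) = 0.9163
  Outside zeros (-4) contribute nothing to the Jensen sum.
Sum over inside zeros: 0.9163.
I(r) = log|p(0)| + (inside sum) = 1.3863 + 0.9163 = 2.3026.
Note: since some zeros are outside |z| ≤ r, the simplified n·log(r) form does NOT apply — only the inside zeros contribute.

I(r) ≈ 2.3026.


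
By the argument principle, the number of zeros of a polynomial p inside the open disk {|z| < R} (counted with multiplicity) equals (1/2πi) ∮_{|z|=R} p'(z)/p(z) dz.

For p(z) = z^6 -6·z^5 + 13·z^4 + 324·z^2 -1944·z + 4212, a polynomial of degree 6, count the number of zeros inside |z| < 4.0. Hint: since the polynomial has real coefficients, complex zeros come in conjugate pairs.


The zeros of p are: (3 + 3i), (3 - 3i), (3 + 2i), (3 - 2i), (-3 + 3i), (-3 - 3i).
Their magnitudes are: 4.243, 4.243, 3.606, 3.606, 4.243, 4.243.
Zeros with |z| < R = 4.0: (3 + 2i), (3 - 2i).
Count = 2.
By the argument principle, (1/2πi) ∮_{|z|=R} p'(z)/p(z) dz equals exactly this count.

Number of zeros inside |z| < 4.0: 2.


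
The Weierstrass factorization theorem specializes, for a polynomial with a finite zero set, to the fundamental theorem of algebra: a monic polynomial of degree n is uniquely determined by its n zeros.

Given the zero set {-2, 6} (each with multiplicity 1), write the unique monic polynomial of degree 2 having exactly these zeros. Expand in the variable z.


The polynomial is p(z) = ∏_{α ∈ S} (z − α), where S = {-2, 6}.
Expanding the product yields: p(z) = z^2 -4·z -12.
The resulting polynomial has degree 2 and real coefficients as required.

p(z) = z^2 -4·z -12.


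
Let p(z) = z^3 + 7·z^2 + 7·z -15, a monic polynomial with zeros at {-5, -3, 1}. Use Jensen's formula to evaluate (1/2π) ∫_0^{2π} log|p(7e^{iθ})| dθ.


Zeros: -5, -3, 1; r = 7.
Inside |z| < r: -5, -3, 1. Outside (|z| ≥ r): ∅.
p(0) = -15, so log|p(0)| = log(15) = 2.7081.
Apply Jensen: I(r) = log|p(0)| + Σ_k log(r/|z_k|), summed over zeros inside |z| < r.
  log(r/|z_k|) for z_k = -5: log(7/5) = 0.3365
  log(r/|z_k|) for z_k = -3: log(7/3) = 0.8473
  log(r/|z_k|) for z_k = 1: log(7/1) = 1.9459
Sum over inside zeros: 3.1297.
I(r) = log|p(0)| + (inside sum) = 2.7081 + 3.1297 = 5.8377.
Closed form (all zeros inside, monic): I(r) = n·log(r) = 3·log(7) = 5.8377. ✓

I(r) ≈ 5.8377.


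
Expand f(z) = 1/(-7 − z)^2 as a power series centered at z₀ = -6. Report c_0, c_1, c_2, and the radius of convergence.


Let w = z − z₀, so z = z₀ + w.
Then -7 − z = -7 − (z₀ + w) = (-7 − z₀) − w = -1 − w.
f(z) = 1/(-1 − w)^2 = (1/(-1)^2) · (1 − w/(-1))^{−2}.
By the binomial series (1−u)^{−2} = Σ_{n≥0} C(n+1, 1) u^n for |u|<1, with u = w/(-1):
  c_n = C(n+1, 1) / (-1)^(n+2).
  c_0 = 1/(-1)^2 = 1.
  c_1 = 2/(-1)^3 = -2.
  c_2 = 3/(-1)^4 = 3.
The series is valid for |w/d| < 1, i.e. |z − z₀| < |d|.
Radius of convergence: R = |-7 − z₀| = |-1| = 1 (distance from z₀ to the singularity z = -7).

c_0 = 1, c_1 = -2, c_2 = 3; R = 1.


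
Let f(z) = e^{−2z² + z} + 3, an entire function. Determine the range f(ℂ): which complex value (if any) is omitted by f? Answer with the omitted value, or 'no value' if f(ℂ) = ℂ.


Little Picard bounds the complement of f(ℂ) to at most one point.
The exponent g(z) = −2z² + z is a nonconstant polynomial, hence surjective onto ℂ. So e^{g(z)} takes every value in {e^w : w ∈ ℂ} = ℂ ∖ {0}. Adding 3 shifts the range to ℂ ∖ {3}. f omits exactly 3.

Omitted value: 3.


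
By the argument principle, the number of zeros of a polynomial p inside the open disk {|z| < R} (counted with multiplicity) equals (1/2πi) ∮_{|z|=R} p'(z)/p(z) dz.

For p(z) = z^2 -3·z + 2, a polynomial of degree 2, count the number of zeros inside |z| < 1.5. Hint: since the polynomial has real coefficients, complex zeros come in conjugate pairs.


The zeros of p are: 1, 2.
Their magnitudes are: 1, 2.
Zeros with |z| < R = 1.5: 1.
Count = 1.
By the argument principle, (1/2πi) ∮_{|z|=R} p'(z)/p(z) dz equals exactly this count.

Number of zeros inside |z| < 1.5: 1.


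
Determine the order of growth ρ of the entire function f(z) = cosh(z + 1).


cosh(w) is a linear combination of e^{iw} and e^{−iw} (or e^w, e^{−w} in the hyperbolic case), so |cosh(w)| ≤ e^{|w|}. With w = z + 1, |w| ≤ 1|z| + 1 = 1r + 1 on |z| = r, giving M(r) ≤ e^{1r + 1}, so ρ ≤ 1. On a suitable ray (z = it for sin/cos; z = t for sinh/cosh, t real → ∞), |cosh(z + 1)| grows like e^{1|t|}/2, so ρ ≥ 1. Hence ρ = 1.
Therefore ρ = 1.

Order ρ = 1.


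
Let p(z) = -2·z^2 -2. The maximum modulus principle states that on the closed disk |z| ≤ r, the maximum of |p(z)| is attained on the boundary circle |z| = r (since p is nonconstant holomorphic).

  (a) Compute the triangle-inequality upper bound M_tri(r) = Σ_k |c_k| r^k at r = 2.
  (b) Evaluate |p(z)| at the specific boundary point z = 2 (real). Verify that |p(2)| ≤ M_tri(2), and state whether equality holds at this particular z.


Coefficients: c_0 = -2, c_1 = 0, c_2 = -2. Radius r = 2.
Part (a). Triangle bound: M_tri(r) = Σ_k |c_k| r^k
  = |-2|·2^0 + |0|·2^1 + |-2|·2^2
  = 2 + 0 + 8 = 10.
This bounds M(r) := max_{|z|=r} |p(z)| from above; equality holds iff all terms c_k z^k can be made to align in phase at a single z on |z|=r.
Part (b). At z = 2 (real, on the circle |z| = r):
  p(2) = (-2)·2^0 + (0)·2^1 + (-2)·2^2 = -10.
  |p(2)| = 10.
Since all nonzero coefficients share the same sign, |p(2)| = 10 = M_tri(2); the triangle bound is attained at z = 2, so in fact M(r) = 10.

M_tri(2) = 10; |p(2)| = 10; equality at z=2: yes.


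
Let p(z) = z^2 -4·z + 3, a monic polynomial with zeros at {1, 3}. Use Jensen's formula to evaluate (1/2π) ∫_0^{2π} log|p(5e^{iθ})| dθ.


Zeros: 1, 3; r = 5.
Inside |z| < r: 1, 3. Outside (|z| ≥ r): ∅.
p(0) = 3, so log|p(0)| = log(3) = 1.0986.
Apply Jensen: I(r) = log|p(0)| + Σ_k log(r/|z_k|), summed over zeros inside |z| < r.
  log(r/|z_k|) for z_k = 1: log(5/1) = 1.6094
  log(r/|z_k|) for z_k = 3: log(5/3) = 0.5108
Sum over inside zeros: 2.1203.
I(r) = log|p(0)| + (inside sum) = 1.0986 + 2.1203 = 3.2189.
Closed form (all zeros inside, monic): I(r) = n·log(r) = 2·log(5) = 3.2189. ✓

I(r) ≈ 3.2189.


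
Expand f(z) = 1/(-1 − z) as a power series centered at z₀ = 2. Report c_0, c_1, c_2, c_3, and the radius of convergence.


Let w = z − z₀, so z = z₀ + w.
Then -1 − z = -1 − (z₀ + w) = (-1 − z₀) − w = -3 − w.
f(z) = 1/(-3 − w) = (1/(-3)) · 1/(1 − w/(-3)) = Σ_{n≥0} w^n / (-3)^(n+1).
So c_n = 1/(-3)^(n+1):
  c_0 = 1/(-3)^1 = -1/3.
  c_1 = 1/(-3)^2 = 1/9.
  c_2 = 1/(-3)^3 = -1/27.
  c_3 = 1/(-3)^4 = 1/81.
The series is valid for |w/d| < 1, i.e. |z − z₀| < |d|.
Radius of convergence: R = |-1 − z₀| = |-3| = 3 (distance from z₀ to the singularity z = -1).

c_0 = -1/3, c_1 = 1/9, c_2 = -1/27, c_3 = 1/81; R = 3.


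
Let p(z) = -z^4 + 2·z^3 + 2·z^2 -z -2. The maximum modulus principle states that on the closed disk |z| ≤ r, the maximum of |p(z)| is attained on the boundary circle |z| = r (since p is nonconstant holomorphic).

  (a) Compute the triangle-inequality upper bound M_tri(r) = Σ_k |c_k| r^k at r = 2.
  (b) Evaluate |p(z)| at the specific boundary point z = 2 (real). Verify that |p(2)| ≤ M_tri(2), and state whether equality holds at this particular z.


Coefficients: c_0 = -2, c_1 = -1, c_2 = 2, c_3 = 2, c_4 = -1. Radius r = 2.
Part (a). Triangle bound: M_tri(r) = Σ_k |c_k| r^k
  = |-2|·2^0 + |-1|·2^1 + |2|·2^2 + |2|·2^3 + |-1|·2^4
  = 2 + 2 + 8 + 16 + 16 = 44.
This bounds M(r) := max_{|z|=r} |p(z)| from above; equality holds iff all terms c_k z^k can be made to align in phase at a single z on |z|=r.
Part (b). At z = 2 (real, on the circle |z| = r):
  p(2) = (-2)·2^0 + (-1)·2^1 + (2)·2^2 + (2)·2^3 + (-1)·2^4 = 4.
  |p(2)| = 4.
Check: |p(2)| = 4 ≤ 44 = M_tri(2). ✓ Equality does not hold at z = 2 (the coefficients have mixed signs, so the terms do not all align in phase there).

M_tri(2) = 44; |p(2)| = 4; equality at z=2: no.


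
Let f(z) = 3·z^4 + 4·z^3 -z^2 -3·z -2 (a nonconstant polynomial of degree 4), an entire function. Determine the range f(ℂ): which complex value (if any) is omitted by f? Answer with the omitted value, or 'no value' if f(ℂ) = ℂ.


Little Picard bounds the complement of f(ℂ) to at most one point.
For every w ∈ ℂ, the equation p(z) − w = 0 is a nonconstant polynomial in z and hence has at least one root by the fundamental theorem of algebra. So p is surjective onto ℂ, omitting no value.

Omitted value: no value.


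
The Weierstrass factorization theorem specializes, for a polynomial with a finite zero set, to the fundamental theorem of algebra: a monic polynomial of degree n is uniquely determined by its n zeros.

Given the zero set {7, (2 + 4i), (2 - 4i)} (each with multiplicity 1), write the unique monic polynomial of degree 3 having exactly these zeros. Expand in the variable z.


The polynomial is p(z) = ∏_{α ∈ S} (z − α), where S = {7, (2 + 4i), (2 - 4i)}.
Expanding the product yields: p(z) = z^3 -11·z^2 + 48·z -140.
Note conjugate pairs combine to real quadratics: (z − (2+4i))(z − (2−4i)) = z² − 4z + 20.
The resulting polynomial has degree 3 and real coefficients as required.

p(z) = z^3 -11·z^2 + 48·z -140.


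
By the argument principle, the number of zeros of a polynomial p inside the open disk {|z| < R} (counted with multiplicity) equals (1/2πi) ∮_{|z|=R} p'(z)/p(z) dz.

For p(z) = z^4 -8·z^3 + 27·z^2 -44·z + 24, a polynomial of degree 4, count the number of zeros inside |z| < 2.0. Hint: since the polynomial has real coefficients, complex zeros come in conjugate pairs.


The zeros of p are: (2 + 2i), (2 - 2i), 1, 3.
Their magnitudes are: 2.828, 2.828, 1, 3.
Zeros with |z| < R = 2.0: 1.
Count = 1.
By the argument principle, (1/2πi) ∮_{|z|=R} p'(z)/p(z) dz equals exactly this count.

Number of zeros inside |z| < 2.0: 1.


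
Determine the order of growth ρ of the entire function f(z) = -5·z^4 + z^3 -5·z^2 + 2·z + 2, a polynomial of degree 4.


|f(z)| ≤ Σ|c_k|·r^k = O(r^4) as r → ∞. Polynomial growth is O(e^{r^ε}) for every ε > 0 (since r^4/e^{r^ε} → 0), so ρ ≤ ε for all ε > 0, i.e. ρ = 0. Every nonconstant polynomial has order 0.
Therefore ρ = 0.

Order ρ = 0.


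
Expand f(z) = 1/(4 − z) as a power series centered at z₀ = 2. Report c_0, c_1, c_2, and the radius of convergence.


Let w = z − z₀, so z = z₀ + w.
Then 4 − z = 4 − (z₀ + w) = (4 − z₀) − w = 2 − w.
f(z) = 1/(2 − w) = (1/(2)) · 1/(1 − w/(2)) = Σ_{n≥0} w^n / (2)^(n+1).
So c_n = 1/(2)^(n+1):
  c_0 = 1/(2)^1 = 1/2.
  c_1 = 1/(2)^2 = 1/4.
  c_2 = 1/(2)^3 = 1/8.
The series is valid for |w/d| < 1, i.e. |z − z₀| < |d|.
Radius of convergence: R = |4 − z₀| = |2| = 2 (distance from z₀ to the singularity z = 4).

c_0 = 1/2, c_1 = 1/4, c_2 = 1/8; R = 2.


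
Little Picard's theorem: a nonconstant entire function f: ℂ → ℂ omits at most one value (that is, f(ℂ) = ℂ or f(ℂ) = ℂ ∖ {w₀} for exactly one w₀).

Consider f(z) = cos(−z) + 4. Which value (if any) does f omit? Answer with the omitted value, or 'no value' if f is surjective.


Little Picard bounds the complement of f(ℂ) to at most one point.
cos is entire and surjective onto ℂ: for every w ∈ ℂ, cos(ζ) = w has a solution ζ ∈ ℂ (e.g., via the complex inverse arccos). With ζ = −z this gives z = ζ/(-1). Then 1·cos(−z) takes every value in 1·ℂ = ℂ, and adding 4 is a bijection of ℂ. So f is surjective and omits no value. (Note: only on the real line is cos bounded by [−1, 1].)

Omitted value: no value.


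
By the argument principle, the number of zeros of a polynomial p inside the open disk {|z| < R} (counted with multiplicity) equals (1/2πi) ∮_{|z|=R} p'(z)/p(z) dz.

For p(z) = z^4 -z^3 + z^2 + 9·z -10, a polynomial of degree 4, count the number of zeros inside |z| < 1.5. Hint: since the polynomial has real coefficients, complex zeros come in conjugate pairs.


The zeros of p are: 1, (1 + 2i), (1 - 2i), -2.
Their magnitudes are: 1, 2.236, 2.236, 2.
Zeros with |z| < R = 1.5: 1.
Count = 1.
By the argument principle, (1/2πi) ∮_{|z|=R} p'(z)/p(z) dz equals exactly this count.

Number of zeros inside |z| < 1.5: 1.


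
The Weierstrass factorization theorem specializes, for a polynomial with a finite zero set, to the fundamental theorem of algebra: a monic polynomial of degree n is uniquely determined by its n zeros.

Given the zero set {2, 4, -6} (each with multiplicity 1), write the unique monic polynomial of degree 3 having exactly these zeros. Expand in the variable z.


The polynomial is p(z) = ∏_{α ∈ S} (z − α), where S = {2, 4, -6}.
Expanding the product yields: p(z) = z^3 -28·z + 48.
The resulting polynomial has degree 3 and real coefficients as required.

p(z) = z^3 -28·z + 48.


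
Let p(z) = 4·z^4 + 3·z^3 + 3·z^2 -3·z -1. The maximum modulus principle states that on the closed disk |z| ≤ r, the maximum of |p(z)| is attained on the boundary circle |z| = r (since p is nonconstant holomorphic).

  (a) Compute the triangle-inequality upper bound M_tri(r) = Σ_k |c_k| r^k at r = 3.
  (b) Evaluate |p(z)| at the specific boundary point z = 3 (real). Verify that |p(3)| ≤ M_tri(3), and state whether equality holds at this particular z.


Coefficients: c_0 = -1, c_1 = -3, c_2 = 3, c_3 = 3, c_4 = 4. Radius r = 3.
Part (a). Triangle bound: M_tri(r) = Σ_k |c_k| r^k
  = |-1|·3^0 + |-3|·3^1 + |3|·3^2 + |3|·3^3 + |4|·3^4
  = 1 + 9 + 27 + 81 + 324 = 442.
This bounds M(r) := max_{|z|=r} |p(z)| from above; equality holds iff all terms c_k z^k can be made to align in phase at a single z on |z|=r.
Part (b). At z = 3 (real, on the circle |z| = r):
  p(3) = (-1)·3^0 + (-3)·3^1 + (3)·3^2 + (3)·3^3 + (4)·3^4 = 422.
  |p(3)| = 422.
Check: |p(3)| = 422 ≤ 442 = M_tri(3). ✓ Equality does not hold at z = 3 (the coefficients have mixed signs, so the terms do not all align in phase there).

M_tri(3) = 442; |p(3)| = 422; equality at z=3: no.


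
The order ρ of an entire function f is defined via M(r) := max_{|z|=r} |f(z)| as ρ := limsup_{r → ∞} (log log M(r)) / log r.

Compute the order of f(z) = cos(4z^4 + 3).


Write cos(w) = (e^{iw} ± e^{−iw})/(2 or 2i), so |cos(w)| ≤ e^{|w|}. With w = 4z^4 + 3, |w| ≤ 4r^4 + 3 on |z|=r, giving M(r) ≤ e^{4r^4 + 3} and ρ ≤ 4. For the lower bound, choose z on |z|=r with 4z^4 purely imaginary of modulus 4r^4; then |cos(4z^4 + 3)| grows like e^{4r^4}/2, so ρ ≥ 4. Hence ρ = 4.
Therefore ρ = 4.

Order ρ = 4.


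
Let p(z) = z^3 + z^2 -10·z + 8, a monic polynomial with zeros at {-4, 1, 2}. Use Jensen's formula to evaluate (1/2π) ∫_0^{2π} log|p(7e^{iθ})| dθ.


Zeros: -4, 1, 2; r = 7.
Inside |z| < r: -4, 1, 2. Outside (|z| ≥ r): ∅.
p(0) = 8, so log|p(0)| = log(8) = 2.0794.
Apply Jensen: I(r) = log|p(0)| + Σ_k log(r/|z_k|), summed over zeros inside |z| < r.
  log(r/|z_k|) for z_k = -4: log(7/4) = 0.5596
  log(r/|z_k|) for z_k = 1: log(7/1) = 1.9459
  log(r/|z_k|) for z_k = 2: log(7/2) = 1.2528
Sum over inside zeros: 3.7583.
I(r) = log|p(0)| + (inside sum) = 2.0794 + 3.7583 = 5.8377.
Closed form (all zeros inside, monic): I(r) = n·log(r) = 3·log(7) = 5.8377. ✓

I(r) ≈ 5.8377.


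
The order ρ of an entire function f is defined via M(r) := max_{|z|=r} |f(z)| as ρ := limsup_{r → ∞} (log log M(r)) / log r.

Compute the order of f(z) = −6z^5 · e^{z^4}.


M(r) = max_{|z|=r} |-6|·|z|^5·|e^{z^4}| = 6·r^5 · e^{1r^4} (the factors attain their maxima compatibly on |z|=r). Then log M(r) = log 6 + 5·log r + 1r^4, dominated by the last term, so log log M(r) ~ 4·log r. The polynomial factor -6z^5 contributes only a log r term and does not affect the order. ρ = 4.
Therefore ρ = 4.

Order ρ = 4.


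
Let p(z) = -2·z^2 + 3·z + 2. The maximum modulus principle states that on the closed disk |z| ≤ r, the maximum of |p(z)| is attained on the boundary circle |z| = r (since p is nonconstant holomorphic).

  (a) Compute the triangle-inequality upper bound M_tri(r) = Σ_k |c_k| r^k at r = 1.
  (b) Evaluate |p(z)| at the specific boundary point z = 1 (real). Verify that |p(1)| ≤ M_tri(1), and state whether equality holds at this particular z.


Coefficients: c_0 = 2, c_1 = 3, c_2 = -2. Radius r = 1.
Part (a). Triangle bound: M_tri(r) = Σ_k |c_k| r^k
  = |2|·1^0 + |3|·1^1 + |-2|·1^2
  = 2 + 3 + 2 = 7.
This bounds M(r) := max_{|z|=r} |p(z)| from above; equality holds iff all terms c_k z^k can be made to align in phase at a single z on |z|=r.
Part (b). At z = 1 (real, on the circle |z| = r):
  p(1) = (2)·1^0 + (3)·1^1 + (-2)·1^2 = 3.
  |p(1)| = 3.
Check: |p(1)| = 3 ≤ 7 = M_tri(1). ✓ Equality does not hold at z = 1 (the coefficients have mixed signs, so the terms do not all align in phase there).

M_tri(1) = 7; |p(1)| = 3; equality at z=1: no.


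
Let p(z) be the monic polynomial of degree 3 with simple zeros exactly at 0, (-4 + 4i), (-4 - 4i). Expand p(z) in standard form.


The polynomial is p(z) = ∏_{α ∈ S} (z − α), where S = {0, (-4 + 4i), (-4 - 4i)}.
Expanding the product yields: p(z) = z^3 + 8·z^2 + 32·z.
Note conjugate pairs combine to real quadratics: (z − (-4+4i))(z − (-4−4i)) = z² + 8z + 32.
The resulting polynomial has degree 3 and real coefficients as required.

p(z) = z^3 + 8·z^2 + 32·z.


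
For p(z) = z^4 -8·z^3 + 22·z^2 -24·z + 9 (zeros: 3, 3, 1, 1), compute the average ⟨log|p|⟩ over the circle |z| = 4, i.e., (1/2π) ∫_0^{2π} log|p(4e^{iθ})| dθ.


Zeros: 1, 1, 3, 3; r = 4.
Inside |z| < r: 1, 1, 3, 3. Outside (|z| ≥ r): ∅.
p(0) = 9, so log|p(0)| = log(9) = 2.1972.
Apply Jensen: I(r) = log|p(0)| + Σ_k log(r/|z_k|), summed over zeros inside |z| < r.
  log(r/|z_k|) for z_k = 3: log(4/3) = 0.2877
  log(r/|z_k|) for z_k = 3: log(4/3) = 0.2877
  log(r/|z_k|) for z_k = 1: log(4/1) = 1.3863
  log(r/|z_k|) for z_k = 1: log(4/1) = 1.3863
Sum over inside zeros: 3.3480.
I(r) = log|p(0)| + (inside sum) = 2.1972 + 3.3480 = 5.5452.
Closed form (all zeros inside, monic): I(r) = n·log(r) = 4·log(4) = 5.5452. ✓

I(r) ≈ 5.5452.


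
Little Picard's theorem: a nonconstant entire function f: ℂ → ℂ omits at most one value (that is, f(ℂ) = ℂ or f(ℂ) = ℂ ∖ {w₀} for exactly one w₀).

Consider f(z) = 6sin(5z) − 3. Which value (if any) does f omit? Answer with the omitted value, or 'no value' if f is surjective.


Little Picard bounds the complement of f(ℂ) to at most one point.
sin is entire and surjective onto ℂ: for every w ∈ ℂ, sin(ζ) = w has a solution ζ ∈ ℂ (e.g., via the complex inverse arcsin). With ζ = 5z this gives z = ζ/(5). Then 6·sin(5z) takes every value in 6·ℂ = ℂ, and adding -3 is a bijection of ℂ. So f is surjective and omits no value. (Note: only on the real line is sin bounded by [−1, 1].)

Omitted value: no value.


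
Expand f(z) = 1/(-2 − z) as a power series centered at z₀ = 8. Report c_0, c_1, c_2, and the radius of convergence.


Let w = z − z₀, so z = z₀ + w.
Then -2 − z = -2 − (z₀ + w) = (-2 − z₀) − w = -10 − w.
f(z) = 1/(-10 − w) = (1/(-10)) · 1/(1 − w/(-10)) = Σ_{n≥0} w^n / (-10)^(n+1).
So c_n = 1/(-10)^(n+1):
  c_0 = 1/(-10)^1 = -1/10.
  c_1 = 1/(-10)^2 = 1/100.
  c_2 = 1/(-10)^3 = -1/1000.
The series is valid for |w/d| < 1, i.e. |z − z₀| < |d|.
Radius of convergence: R = |-2 − z₀| = |-10| = 10 (distance from z₀ to the singularity z = -2).

c_0 = -1/10, c_1 = 1/100, c_2 = -1/1000; R = 10.


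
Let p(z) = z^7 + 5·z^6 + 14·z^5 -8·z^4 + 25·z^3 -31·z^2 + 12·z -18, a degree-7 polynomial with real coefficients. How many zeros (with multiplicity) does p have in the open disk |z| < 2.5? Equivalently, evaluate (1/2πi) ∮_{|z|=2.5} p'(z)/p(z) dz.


The zeros of p are: (-3 + 3i), (-3 - 3i), 1, (0 + 1i), (0 - 1i), (0 + 1i), (0 - 1i).
Their magnitudes are: 4.243, 4.243, 1, 1, 1, 1, 1.
Zeros with |z| < R = 2.5: 1, (0 + 1i), (0 - 1i), (0 + 1i), (0 - 1i).
Count = 5.
By the argument principle, (1/2πi) ∮_{|z|=R} p'(z)/p(z) dz equals exactly this count.

Number of zeros inside |z| < 2.5: 5.


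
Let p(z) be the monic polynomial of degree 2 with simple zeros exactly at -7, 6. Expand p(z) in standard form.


The polynomial is p(z) = ∏_{α ∈ S} (z − α), where S = {-7, 6}.
Expanding the product yields: p(z) = z^2 + z -42.
The resulting polynomial has degree 2 and real coefficients as required.

p(z) = z^2 + z -42.


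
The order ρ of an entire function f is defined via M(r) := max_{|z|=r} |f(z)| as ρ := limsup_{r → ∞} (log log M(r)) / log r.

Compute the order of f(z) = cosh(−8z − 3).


cosh(w) is a linear combination of e^{iw} and e^{−iw} (or e^w, e^{−w} in the hyperbolic case), so |cosh(w)| ≤ e^{|w|}. With w = −8z − 3, |w| ≤ 8|z| + 3 = 8r + 3 on |z| = r, giving M(r) ≤ e^{8r + 3}, so ρ ≤ 1. On a suitable ray (z = it for sin/cos; z = t for sinh/cosh, t real → ∞), |cosh(−8z − 3)| grows like e^{8|t|}/2, so ρ ≥ 1. Hence ρ = 1.
Therefore ρ = 1.

Order ρ = 1.


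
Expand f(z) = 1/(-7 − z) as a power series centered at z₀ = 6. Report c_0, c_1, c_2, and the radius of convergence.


Let w = z − z₀, so z = z₀ + w.
Then -7 − z = -7 − (z₀ + w) = (-7 − z₀) − w = -13 − w.
f(z) = 1/(-13 − w) = (1/(-13)) · 1/(1 − w/(-13)) = Σ_{n≥0} w^n / (-13)^(n+1).
So c_n = 1/(-13)^(n+1):
  c_0 = 1/(-13)^1 = -1/13.
  c_1 = 1/(-13)^2 = 1/169.
  c_2 = 1/(-13)^3 = -1/2197.
The series is valid for |w/d| < 1, i.e. |z − z₀| < |d|.
Radius of convergence: R = |-7 − z₀| = |-13| = 13 (distance from z₀ to the singularity z = -7).

c_0 = -1/13, c_1 = 1/169, c_2 = -1/2197; R = 13.


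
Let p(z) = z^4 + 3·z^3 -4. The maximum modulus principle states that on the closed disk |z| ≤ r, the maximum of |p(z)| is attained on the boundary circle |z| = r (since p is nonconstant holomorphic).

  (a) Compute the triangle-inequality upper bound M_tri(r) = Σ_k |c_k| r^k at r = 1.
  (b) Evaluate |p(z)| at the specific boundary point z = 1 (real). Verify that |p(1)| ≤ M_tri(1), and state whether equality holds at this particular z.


Coefficients: c_0 = -4, c_1 = 0, c_2 = 0, c_3 = 3, c_4 = 1. Radius r = 1.
Part (a). Triangle bound: M_tri(r) = Σ_k |c_k| r^k
  = |-4|·1^0 + |0|·1^1 + |0|·1^2 + |3|·1^3 + |1|·1^4
  = 4 + 0 + 0 + 3 + 1 = 8.
This bounds M(r) := max_{|z|=r} |p(z)| from above; equality holds iff all terms c_k z^k can be made to align in phase at a single z on |z|=r.
Part (b). At z = 1 (real, on the circle |z| = r):
  p(1) = (-4)·1^0 + (0)·1^1 + (0)·1^2 + (3)·1^3 + (1)·1^4 = 0.
  |p(1)| = 0.
Check: |p(1)| = 0 ≤ 8 = M_tri(1). ✓ Equality does not hold at z = 1 (the coefficients have mixed signs, so the terms do not all align in phase there).

M_tri(1) = 8; |p(1)| = 0; equality at z=1: no.


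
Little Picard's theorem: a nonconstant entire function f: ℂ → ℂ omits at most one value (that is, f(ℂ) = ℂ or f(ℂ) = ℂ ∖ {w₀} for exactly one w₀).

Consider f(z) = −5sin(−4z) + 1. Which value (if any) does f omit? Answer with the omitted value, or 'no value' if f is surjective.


Little Picard bounds the complement of f(ℂ) to at most one point.
sin is entire and surjective onto ℂ: for every w ∈ ℂ, sin(ζ) = w has a solution ζ ∈ ℂ (e.g., via the complex inverse arcsin). With ζ = −4z this gives z = ζ/(-4). Then -5·sin(−4z) takes every value in -5·ℂ = ℂ, and adding 1 is a bijection of ℂ. So f is surjective and omits no value. (Note: only on the real line is sin bounded by [−1, 1].)

Omitted value: no value.


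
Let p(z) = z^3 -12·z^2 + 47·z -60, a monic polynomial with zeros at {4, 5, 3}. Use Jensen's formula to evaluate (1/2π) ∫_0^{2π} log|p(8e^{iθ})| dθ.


Zeros: 3, 4, 5; r = 8.
Inside |z| < r: 3, 4, 5. Outside (|z| ≥ r): ∅.
p(0) = -60, so log|p(0)| = log(60) = 4.0943.
Apply Jensen: I(r) = log|p(0)| + Σ_k log(r/|z_k|), summed over zeros inside |z| < r.
  log(r/|z_k|) for z_k = 4: log(8/4) = 0.6931
  log(r/|z_k|) for z_k = 5: log(8/5) = 0.4700
  log(r/|z_k|) for z_k = 3: log(8/3) = 0.9808
Sum over inside zeros: 2.1440.
I(r) = log|p(0)| + (inside sum) = 4.0943 + 2.1440 = 6.2383.
Closed form (all zeros inside, monic): I(r) = n·log(r) = 3·log(8) = 6.2383. ✓

I(r) ≈ 6.2383.


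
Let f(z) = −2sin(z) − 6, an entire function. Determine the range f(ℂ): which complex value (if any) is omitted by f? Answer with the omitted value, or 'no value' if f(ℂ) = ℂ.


Little Picard bounds the complement of f(ℂ) to at most one point.
sin is entire and surjective onto ℂ: for every w ∈ ℂ, sin(ζ) = w has a solution ζ ∈ ℂ (e.g., via the complex inverse arcsin). With ζ = z this gives z = ζ/(1). Then -2·sin(z) takes every value in -2·ℂ = ℂ, and adding -6 is a bijection of ℂ. So f is surjective and omits no value. (Note: only on the real line is sin bounded by [−1, 1].)

Omitted value: no value.


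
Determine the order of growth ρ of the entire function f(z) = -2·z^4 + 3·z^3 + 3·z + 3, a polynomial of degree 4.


|f(z)| ≤ Σ|c_k|·r^k = O(r^4) as r → ∞. Polynomial growth is O(e^{r^ε}) for every ε > 0 (since r^4/e^{r^ε} → 0), so ρ ≤ ε for all ε > 0, i.e. ρ = 0. Every nonconstant polynomial has order 0.
Therefore ρ = 0.

Order ρ = 0.


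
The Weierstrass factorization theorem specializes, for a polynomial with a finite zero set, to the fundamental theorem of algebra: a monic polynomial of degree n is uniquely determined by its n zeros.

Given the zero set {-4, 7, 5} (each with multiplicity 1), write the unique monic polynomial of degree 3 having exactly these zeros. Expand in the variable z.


The polynomial is p(z) = ∏_{α ∈ S} (z − α), where S = {-4, 7, 5}.
Expanding the product yields: p(z) = z^3 -8·z^2 -13·z + 140.
The resulting polynomial has degree 3 and real coefficients as required.

p(z) = z^3 -8·z^2 -13·z + 140.


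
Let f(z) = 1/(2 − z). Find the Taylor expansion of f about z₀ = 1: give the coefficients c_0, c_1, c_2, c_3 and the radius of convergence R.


Let w = z − z₀, so z = z₀ + w.
Then 2 − z = 2 − (z₀ + w) = (2 − z₀) − w = 1 − w.
f(z) = 1/(1 − w) = (1/(1)) · 1/(1 − w/(1)) = Σ_{n≥0} w^n / (1)^(n+1).
So c_n = 1/(1)^(n+1):
  c_0 = 1/(1)^1 = 1.
  c_1 = 1/(1)^2 = 1.
  c_2 = 1/(1)^3 = 1.
  c_3 = 1/(1)^4 = 1.
The series is valid for |w/d| < 1, i.e. |z − z₀| < |d|.
Radius of convergence: R = |2 − z₀| = |1| = 1 (distance from z₀ to the singularity z = 2).

c_0 = 1, c_1 = 1, c_2 = 1, c_3 = 1; R = 1.


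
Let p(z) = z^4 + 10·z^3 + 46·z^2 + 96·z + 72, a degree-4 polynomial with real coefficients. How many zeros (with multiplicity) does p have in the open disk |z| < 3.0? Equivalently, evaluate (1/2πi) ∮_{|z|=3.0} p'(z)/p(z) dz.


The zeros of p are: (-3 + 3i), (-3 - 3i), -2, -2.
Their magnitudes are: 4.243, 4.243, 2, 2.
Zeros with |z| < R = 3.0: -2, -2.
Count = 2.
By the argument principle, (1/2πi) ∮_{|z|=R} p'(z)/p(z) dz equals exactly this count.

Number of zeros inside |z| < 3.0: 2.


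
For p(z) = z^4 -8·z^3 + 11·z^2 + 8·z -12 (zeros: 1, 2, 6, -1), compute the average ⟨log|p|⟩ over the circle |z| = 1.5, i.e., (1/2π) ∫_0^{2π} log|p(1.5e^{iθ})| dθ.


Zeros: -1, 1, 2, 6; r = 1.5.
Inside |z| < r: -1, 1. Outside (|z| ≥ r): 2, 6.
p(0) = -12, so log|p(0)| = log(12) = 2.4849.
Apply Jensen: I(r) = log|p(0)| + Σ_k log(r/|z_k|), summed over zeros inside |z| < r.
  log(r/|z_k|) for z_k = 1: log(1.5/1) = 0.4055
  log(r/|z_k|) for z_k = -1: log(1.5/1) = 0.4055
  Outside zeros (2, 6) contribute nothing to the Jensen sum.
Sum over inside zeros: 0.8109.
I(r) = log|p(0)| + (inside sum) = 2.4849 + 0.8109 = 3.2958.
Note: since some zeros are outside |z| ≤ r, the simplified n·log(r) form does NOT apply — only the inside zeros contribute.

I(r) ≈ 3.2958.


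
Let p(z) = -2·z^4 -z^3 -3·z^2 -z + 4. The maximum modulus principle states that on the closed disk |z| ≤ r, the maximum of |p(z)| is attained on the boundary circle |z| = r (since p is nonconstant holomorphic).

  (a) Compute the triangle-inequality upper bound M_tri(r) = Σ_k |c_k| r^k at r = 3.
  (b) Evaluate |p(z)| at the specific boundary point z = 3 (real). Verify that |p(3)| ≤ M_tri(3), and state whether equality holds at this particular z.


Coefficients: c_0 = 4, c_1 = -1, c_2 = -3, c_3 = -1, c_4 = -2. Radius r = 3.
Part (a). Triangle bound: M_tri(r) = Σ_k |c_k| r^k
  = |4|·3^0 + |-1|·3^1 + |-3|·3^2 + |-1|·3^3 + |-2|·3^4
  = 4 + 3 + 27 + 27 + 162 = 223.
This bounds M(r) := max_{|z|=r} |p(z)| from above; equality holds iff all terms c_k z^k can be made to align in phase at a single z on |z|=r.
Part (b). At z = 3 (real, on the circle |z| = r):
  p(3) = (4)·3^0 + (-1)·3^1 + (-3)·3^2 + (-1)·3^3 + (-2)·3^4 = -215.
  |p(3)| = 215.
Check: |p(3)| = 215 ≤ 223 = M_tri(3). ✓ Equality does not hold at z = 3 (the coefficients have mixed signs, so the terms do not all align in phase there).

M_tri(3) = 223; |p(3)| = 215; equality at z=3: no.


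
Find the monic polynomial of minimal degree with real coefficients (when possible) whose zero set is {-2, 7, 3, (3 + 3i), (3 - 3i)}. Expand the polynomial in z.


The polynomial is p(z) = ∏_{α ∈ S} (z − α), where S = {-2, 7, 3, (3 + 3i), (3 - 3i)}.
Expanding the product yields: p(z) = z^5 -14·z^4 + 67·z^3 -108·z^2 -234·z + 756.
Note conjugate pairs combine to real quadratics: (z − (3+3i))(z − (3−3i)) = z² − 6z + 18.
The resulting polynomial has degree 5 and real coefficients as required.

p(z) = z^5 -14·z^4 + 67·z^3 -108·z^2 -234·z + 756.


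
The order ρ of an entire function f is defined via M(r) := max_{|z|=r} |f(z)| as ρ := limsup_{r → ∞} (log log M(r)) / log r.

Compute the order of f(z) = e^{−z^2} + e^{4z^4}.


Each summand is entire of order 2 and 4 respectively (as in the single-exponential case). The order of a sum is at most the max of the orders, so ρ ≤ 4. For the lower bound: on |z|=r choose arg z so that 4z^4 is real positive; then |e^{4z^4}| = e^{4r^4} while |e^{-1z^2}| ≤ e^{1r^2} = o(e^{4r^4}). So |f| ≥ e^{4r^4}(1 − o(1)) and ρ ≥ 4. Hence ρ = max(2, 4) = 4.
Therefore ρ = 4.

Order ρ = 4.


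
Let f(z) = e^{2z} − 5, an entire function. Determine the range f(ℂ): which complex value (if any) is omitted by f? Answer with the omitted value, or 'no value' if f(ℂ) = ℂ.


Little Picard bounds the complement of f(ℂ) to at most one point.
e^{2z} is never zero on ℂ, so 1·e^{2z} takes every value in ℂ ∖ {0}. Adding -5 shifts the range to ℂ ∖ {-5}. Thus f omits exactly the value -5.

Omitted value: -5.


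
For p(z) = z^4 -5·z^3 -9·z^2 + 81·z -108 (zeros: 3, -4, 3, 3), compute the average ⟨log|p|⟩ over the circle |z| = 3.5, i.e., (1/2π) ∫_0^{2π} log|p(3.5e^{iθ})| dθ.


Zeros: -4, 3, 3, 3; r = 3.5.
Inside |z| < r: 3, 3, 3. Outside (|z| ≥ r): -4.
p(0) = -108, so log|p(0)| = log(108) = 4.6821.
Apply Jensen: I(r) = log|p(0)| + Σ_k log(r/|z_k|), summed over zeros inside |z| < r.
  log(r/|z_k|) for z_k = 3: log(3.5/3) = 0.1542
  log(r/|z_k|) for z_k = 3: log(3.5/3) = 0.1542
  log(r/|z_k|) for z_k = 3: log(3.5/3) = 0.1542
  Outside zeros (-4) contribute nothing to the Jensen sum.
Sum over inside zeros: 0.4625.
I(r) = log|p(0)| + (inside sum) = 4.6821 + 0.4625 = 5.1446.
Note: since some zeros are outside |z| ≤ r, the simplified n·log(r) form does NOT apply — only the inside zeros contribute.

I(r) ≈ 5.1446.


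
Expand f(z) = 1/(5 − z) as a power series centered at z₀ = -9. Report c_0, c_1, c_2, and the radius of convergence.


Let w = z − z₀, so z = z₀ + w.
Then 5 − z = 5 − (z₀ + w) = (5 − z₀) − w = 14 − w.
f(z) = 1/(14 − w) = (1/(14)) · 1/(1 − w/(14)) = Σ_{n≥0} w^n / (14)^(n+1).
So c_n = 1/(14)^(n+1):
  c_0 = 1/(14)^1 = 1/14.
  c_1 = 1/(14)^2 = 1/196.
  c_2 = 1/(14)^3 = 1/2744.
The series is valid for |w/d| < 1, i.e. |z − z₀| < |d|.
Radius of convergence: R = |5 − z₀| = |14| = 14 (distance from z₀ to the singularity z = 5).

c_0 = 1/14, c_1 = 1/196, c_2 = 1/2744; R = 14.


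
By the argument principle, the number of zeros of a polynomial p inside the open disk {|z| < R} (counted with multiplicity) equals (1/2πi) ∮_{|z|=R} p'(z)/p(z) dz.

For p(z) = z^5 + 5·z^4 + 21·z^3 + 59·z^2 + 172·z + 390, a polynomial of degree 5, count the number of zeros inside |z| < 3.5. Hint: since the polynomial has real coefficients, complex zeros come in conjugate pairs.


The zeros of p are: (1 + 3i), (1 - 3i), -3, (-2 + 3i), (-2 - 3i).
Their magnitudes are: 3.162, 3.162, 3, 3.606, 3.606.
Zeros with |z| < R = 3.5: (1 + 3i), (1 - 3i), -3.
Count = 3.
By the argument principle, (1/2πi) ∮_{|z|=R} p'(z)/p(z) dz equals exactly this count.

Number of zeros inside |z| < 3.5: 3.


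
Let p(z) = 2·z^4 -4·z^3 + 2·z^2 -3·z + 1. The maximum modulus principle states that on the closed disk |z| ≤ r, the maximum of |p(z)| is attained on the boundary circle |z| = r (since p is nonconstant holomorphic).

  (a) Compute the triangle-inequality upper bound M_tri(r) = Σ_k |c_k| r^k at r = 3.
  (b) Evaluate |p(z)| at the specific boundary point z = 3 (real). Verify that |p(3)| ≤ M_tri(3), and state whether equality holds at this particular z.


Coefficients: c_0 = 1, c_1 = -3, c_2 = 2, c_3 = -4, c_4 = 2. Radius r = 3.
Part (a). Triangle bound: M_tri(r) = Σ_k |c_k| r^k
  = |1|·3^0 + |-3|·3^1 + |2|·3^2 + |-4|·3^3 + |2|·3^4
  = 1 + 9 + 18 + 108 + 162 = 298.
This bounds M(r) := max_{|z|=r} |p(z)| from above; equality holds iff all terms c_k z^k can be made to align in phase at a single z on |z|=r.
Part (b). At z = 3 (real, on the circle |z| = r):
  p(3) = (1)·3^0 + (-3)·3^1 + (2)·3^2 + (-4)·3^3 + (2)·3^4 = 64.
  |p(3)| = 64.
Check: |p(3)| = 64 ≤ 298 = M_tri(3). ✓ Equality does not hold at z = 3 (the coefficients have mixed signs, so the terms do not all align in phase there).

M_tri(3) = 298; |p(3)| = 64; equality at z=3: no.
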